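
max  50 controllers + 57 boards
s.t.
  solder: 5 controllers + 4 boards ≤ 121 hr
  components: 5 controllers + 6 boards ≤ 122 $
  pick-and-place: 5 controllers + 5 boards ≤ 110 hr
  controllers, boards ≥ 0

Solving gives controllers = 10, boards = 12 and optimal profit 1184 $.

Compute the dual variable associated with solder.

0

Binding: components and pick-and-place. Non-binding: solder (23 unused).
Slack constraints have shadow price 0 (complementary slackness).
From A_Bᵀ y = c: 5·y_components + 5·y_pick-and-place = 50; 6·y_components + 5·y_pick-and-place = 57.
Solving: y_components = 7, y_pick-and-place = 3.
Shadow price of solder = 0.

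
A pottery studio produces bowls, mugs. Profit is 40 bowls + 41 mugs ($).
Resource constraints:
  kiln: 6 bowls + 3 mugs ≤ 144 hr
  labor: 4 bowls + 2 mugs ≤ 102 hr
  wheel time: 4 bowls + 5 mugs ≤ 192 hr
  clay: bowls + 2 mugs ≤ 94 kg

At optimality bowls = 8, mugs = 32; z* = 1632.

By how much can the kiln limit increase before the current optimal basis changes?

9

Binding constraints: kiln, wheel time. The basis is B = [[6,3],[4,5]] with det 18.
Per unit increase in kiln, x* moves by d = (0.2778, -0.2222).
The basis stays optimal until labor becomes binding; allowable increase = 9 hr.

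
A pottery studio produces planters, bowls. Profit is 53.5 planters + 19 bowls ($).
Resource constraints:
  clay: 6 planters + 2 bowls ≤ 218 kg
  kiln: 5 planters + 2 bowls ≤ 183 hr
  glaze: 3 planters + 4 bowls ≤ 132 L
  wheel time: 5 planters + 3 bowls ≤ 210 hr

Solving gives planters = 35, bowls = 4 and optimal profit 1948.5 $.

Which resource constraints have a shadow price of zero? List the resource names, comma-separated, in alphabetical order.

glaze, wheel time

clay: 218/218 (binding)
kiln: 183/183 (binding)
glaze: 121/132 (slack 11)
wheel time: 187/210 (slack 23)
By complementary slackness, a constraint with positive slack has shadow price 0 → glaze, wheel time.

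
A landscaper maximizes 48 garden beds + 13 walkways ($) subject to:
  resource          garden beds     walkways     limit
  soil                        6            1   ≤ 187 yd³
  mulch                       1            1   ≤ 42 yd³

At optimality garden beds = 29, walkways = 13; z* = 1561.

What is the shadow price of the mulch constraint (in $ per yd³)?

At the optimum: soil uses 187 of 187 (binding); mulch uses 42 of 42 (binding).
The binding rows give the dual system: 6·y_soil + 1·y_mulch = 48 and 1·y_soil + 1·y_mulch = 13.
This yields shadow prices y_soil = 7, y_mulch = 6.
Shadow price of mulch = 6.

6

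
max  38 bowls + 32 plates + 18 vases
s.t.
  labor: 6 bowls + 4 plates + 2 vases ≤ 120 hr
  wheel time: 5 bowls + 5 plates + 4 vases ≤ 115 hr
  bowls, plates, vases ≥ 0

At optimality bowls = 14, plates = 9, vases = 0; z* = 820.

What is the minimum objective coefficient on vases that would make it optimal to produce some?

22

At the optimum: labor uses 120 of 120 (binding); wheel time uses 115 of 115 (binding).
Dual feasibility on the basic columns requires 6·y_labor + 5·y_wheel time = 38, 4·y_labor + 5·y_wheel time = 32.
Solving: y_labor = 3, y_wheel time = 4.
vases enters the basis when its profit ≥ yᵀa₃ = 3·2 + 4·4 = 22.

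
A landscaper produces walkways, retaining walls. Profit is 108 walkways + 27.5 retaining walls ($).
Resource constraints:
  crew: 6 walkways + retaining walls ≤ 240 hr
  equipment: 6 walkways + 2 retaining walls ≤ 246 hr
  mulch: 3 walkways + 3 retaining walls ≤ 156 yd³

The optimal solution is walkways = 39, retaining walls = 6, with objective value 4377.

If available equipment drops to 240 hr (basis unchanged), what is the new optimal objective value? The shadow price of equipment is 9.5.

Δb = -6, so new z* = 4377 + (9.5)·(-6) = 4377 − 57 = 4320.

4320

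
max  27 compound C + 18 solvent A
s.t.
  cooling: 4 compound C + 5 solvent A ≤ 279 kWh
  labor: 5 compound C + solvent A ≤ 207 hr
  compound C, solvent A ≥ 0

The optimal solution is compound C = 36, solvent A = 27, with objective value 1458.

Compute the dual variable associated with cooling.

At the optimum: cooling uses 279 of 279 (binding); labor uses 207 of 207 (binding).
Dual feasibility on the basic columns requires 4·y_cooling + 5·y_labor = 27, 5·y_cooling + 1·y_labor = 18.
→ y_cooling = 3 and y_labor = 3.
Shadow price of cooling = 3.

3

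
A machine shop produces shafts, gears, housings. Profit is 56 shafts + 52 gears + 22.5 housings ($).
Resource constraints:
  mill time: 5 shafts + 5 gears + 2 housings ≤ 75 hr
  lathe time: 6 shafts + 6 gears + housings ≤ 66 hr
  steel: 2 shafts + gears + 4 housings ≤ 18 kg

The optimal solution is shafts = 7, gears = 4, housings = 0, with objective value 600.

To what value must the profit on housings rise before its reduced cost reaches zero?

24

Binding: lathe time and steel. Non-binding: mill time (20 unused).
Slack constraints have shadow price 0 (complementary slackness).
The binding rows give the dual system: 6·y_lathe time + 2·y_steel = 56 and 6·y_lathe time + 1·y_steel = 52.
→ y_lathe time = 8 and y_steel = 4.
housings enters the basis when its profit ≥ yᵀa₃ = 8·1 + 4·4 = 24.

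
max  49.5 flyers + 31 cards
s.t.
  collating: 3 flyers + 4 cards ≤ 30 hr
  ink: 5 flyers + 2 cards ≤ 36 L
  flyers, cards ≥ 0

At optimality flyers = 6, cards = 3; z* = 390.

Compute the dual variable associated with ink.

Check each constraint at x*: collating 30/30 (tight); ink 36/36 (tight).
From A_Bᵀ y = c: 3·y_collating + 5·y_ink = 49.5; 4·y_collating + 2·y_ink = 31.
Solving: y_collating = 4, y_ink = 7.5.
Shadow price of ink = 7.5.

7.5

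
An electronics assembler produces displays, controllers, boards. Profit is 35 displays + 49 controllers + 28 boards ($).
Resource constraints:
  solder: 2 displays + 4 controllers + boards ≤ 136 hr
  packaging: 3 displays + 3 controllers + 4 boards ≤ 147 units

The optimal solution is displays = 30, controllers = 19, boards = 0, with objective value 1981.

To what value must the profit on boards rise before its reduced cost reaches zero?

35

Both solder and packaging are binding at x*.
Dual feasibility on the basic columns requires 2·y_solder + 3·y_packaging = 35, 4·y_solder + 3·y_packaging = 49.
Solving: y_solder = 7, y_packaging = 7.
boards enters the basis when its profit ≥ yᵀa₃ = 7·1 + 7·4 = 35.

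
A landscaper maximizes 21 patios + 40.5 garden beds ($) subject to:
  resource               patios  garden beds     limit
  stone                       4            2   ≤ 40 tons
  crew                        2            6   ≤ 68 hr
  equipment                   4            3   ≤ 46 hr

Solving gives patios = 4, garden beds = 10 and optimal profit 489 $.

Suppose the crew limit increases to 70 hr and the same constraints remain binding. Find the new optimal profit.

At the optimum: stone uses 36 of 40 (slack = 4); crew uses 68 of 68 (binding); equipment uses 46 of 46 (binding).
By complementary slackness, y = 0 for the non-binding constraint.
Dual feasibility on the basic columns requires 2·y_crew + 4·y_equipment = 21, 6·y_crew + 3·y_equipment = 40.5.
This yields shadow prices y_crew = 5.5, y_equipment = 2.5.
Δz = y_crew·Δb = 5.5 × (2) = 11, so new z* = 489 + 11 = 500.

500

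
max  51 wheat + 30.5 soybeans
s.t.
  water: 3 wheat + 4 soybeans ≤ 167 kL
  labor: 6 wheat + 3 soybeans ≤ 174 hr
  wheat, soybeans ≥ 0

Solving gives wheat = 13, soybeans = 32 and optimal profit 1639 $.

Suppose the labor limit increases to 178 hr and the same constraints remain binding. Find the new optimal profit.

1669

At the optimum: water uses 167 of 167 (binding); labor uses 174 of 174 (binding).
Dual feasibility on the basic columns requires 3·y_water + 6·y_labor = 51, 4·y_water + 3·y_labor = 30.5.
This yields shadow prices y_water = 2, y_labor = 7.5.
Δz = y_labor·Δb = 7.5 × (4) = 30, so new z* = 1639 + 30 = 1669.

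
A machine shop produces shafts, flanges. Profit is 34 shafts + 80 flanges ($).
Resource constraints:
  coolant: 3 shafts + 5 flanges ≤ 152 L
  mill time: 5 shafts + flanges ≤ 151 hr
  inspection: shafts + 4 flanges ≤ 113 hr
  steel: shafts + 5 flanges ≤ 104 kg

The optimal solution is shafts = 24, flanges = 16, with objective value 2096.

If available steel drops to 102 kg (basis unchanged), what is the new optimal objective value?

Binding: coolant and steel. Non-binding: mill time (15 unused), inspection (25 unused).
Since mill time, inspection are not tight, their duals are 0.
From A_Bᵀ y = c: 3·y_coolant + 1·y_steel = 34; 5·y_coolant + 5·y_steel = 80.
→ y_coolant = 9 and y_steel = 7.
Δz = y_steel·Δb = 7 × (-2) = -14, so new z* = 2096 − 14 = 2082.

2082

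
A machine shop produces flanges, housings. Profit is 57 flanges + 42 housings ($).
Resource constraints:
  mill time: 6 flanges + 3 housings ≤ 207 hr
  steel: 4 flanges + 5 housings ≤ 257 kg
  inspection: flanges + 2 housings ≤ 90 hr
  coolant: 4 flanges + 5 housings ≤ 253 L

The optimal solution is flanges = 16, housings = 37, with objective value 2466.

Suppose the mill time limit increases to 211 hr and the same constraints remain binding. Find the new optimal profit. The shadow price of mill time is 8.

2498

Δb = 4, so new z* = 2466 + (8)·(4) = 2466 + 32 = 2498.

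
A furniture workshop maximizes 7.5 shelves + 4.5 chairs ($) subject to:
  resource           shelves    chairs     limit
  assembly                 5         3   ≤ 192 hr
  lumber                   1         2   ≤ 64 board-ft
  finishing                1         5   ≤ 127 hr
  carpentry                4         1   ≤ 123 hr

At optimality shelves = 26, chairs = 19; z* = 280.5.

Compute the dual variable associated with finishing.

At the optimum: assembly uses 187 of 192 (slack = 5); lumber uses 64 of 64 (binding); finishing uses 121 of 127 (slack = 6); carpentry uses 123 of 123 (binding).
By complementary slackness, y = 0 for the non-binding constraints.
The binding rows give the dual system: 1·y_lumber + 4·y_carpentry = 7.5 and 2·y_lumber + 1·y_carpentry = 4.5.
Solving: y_lumber = 1.5, y_carpentry = 1.5.
Shadow price of finishing = 0.

0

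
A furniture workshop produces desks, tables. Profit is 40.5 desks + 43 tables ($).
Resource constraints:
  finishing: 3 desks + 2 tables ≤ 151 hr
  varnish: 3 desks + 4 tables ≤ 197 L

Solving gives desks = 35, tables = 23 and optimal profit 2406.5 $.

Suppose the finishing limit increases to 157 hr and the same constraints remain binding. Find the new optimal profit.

Both finishing and varnish are binding at x*.
From A_Bᵀ y = c: 3·y_finishing + 3·y_varnish = 40.5; 2·y_finishing + 4·y_varnish = 43.
Solving: y_finishing = 5.5, y_varnish = 8.
Δz = y_finishing·Δb = 5.5 × (6) = 33, so new z* = 2406.5 + 33 = 2439.5.

2439.5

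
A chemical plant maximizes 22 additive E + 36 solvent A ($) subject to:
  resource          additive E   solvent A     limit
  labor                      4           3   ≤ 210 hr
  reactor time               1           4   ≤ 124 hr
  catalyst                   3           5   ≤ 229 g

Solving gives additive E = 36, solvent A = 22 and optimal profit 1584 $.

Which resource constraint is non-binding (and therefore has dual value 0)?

labor: 210/210 (binding)
reactor time: 124/124 (binding)
catalyst: 218/229 (slack 11)
By complementary slackness, a constraint with positive slack has shadow price 0 → catalyst.

catalyst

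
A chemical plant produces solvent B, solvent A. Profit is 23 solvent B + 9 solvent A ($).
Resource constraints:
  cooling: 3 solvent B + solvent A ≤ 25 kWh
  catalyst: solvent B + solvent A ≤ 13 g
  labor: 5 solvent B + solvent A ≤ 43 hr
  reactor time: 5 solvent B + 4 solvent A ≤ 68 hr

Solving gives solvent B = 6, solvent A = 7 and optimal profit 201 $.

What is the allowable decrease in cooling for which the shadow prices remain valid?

Binding constraints: cooling, catalyst. The basis is B = [[3,1],[1,1]] with det 2.
Per unit decrease in cooling, x* moves by d = (-0.5, 0.5).
The basis stays optimal until solvent B reaches 0; allowable decrease = 12 kWh.

12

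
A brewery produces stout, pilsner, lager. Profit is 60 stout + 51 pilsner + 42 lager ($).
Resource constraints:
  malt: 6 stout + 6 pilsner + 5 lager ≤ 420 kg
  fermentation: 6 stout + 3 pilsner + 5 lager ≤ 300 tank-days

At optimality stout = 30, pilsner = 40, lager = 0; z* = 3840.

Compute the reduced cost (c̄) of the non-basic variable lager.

-8

At the optimum: malt uses 420 of 420 (binding); fermentation uses 300 of 300 (binding).
From A_Bᵀ y = c: 6·y_malt + 6·y_fermentation = 60; 6·y_malt + 3·y_fermentation = 51.
→ y_malt = 7 and y_fermentation = 3.
Reduced cost of lager: c₃ − yᵀa₃ = 42 − (7·5 + 3·5) = 42 − 50 = -8.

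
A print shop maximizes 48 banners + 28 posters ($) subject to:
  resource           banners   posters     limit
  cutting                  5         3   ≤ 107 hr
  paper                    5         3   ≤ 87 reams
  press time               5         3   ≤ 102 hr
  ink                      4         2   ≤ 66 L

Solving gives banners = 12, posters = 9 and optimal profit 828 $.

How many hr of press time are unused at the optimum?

15

press time used = 5·12 + 3·9 = 87; slack = 102 − 87 = 15.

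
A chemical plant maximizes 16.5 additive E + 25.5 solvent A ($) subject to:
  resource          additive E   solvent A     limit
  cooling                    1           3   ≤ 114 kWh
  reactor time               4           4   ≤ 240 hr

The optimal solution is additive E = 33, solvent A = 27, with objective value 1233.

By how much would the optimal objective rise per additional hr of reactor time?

Both cooling and reactor time are binding at x*.
The binding rows give the dual system: 1·y_cooling + 4·y_reactor time = 16.5 and 3·y_cooling + 4·y_reactor time = 25.5.
Solving: y_cooling = 4.5, y_reactor time = 3.
Shadow price of reactor time = 3.

3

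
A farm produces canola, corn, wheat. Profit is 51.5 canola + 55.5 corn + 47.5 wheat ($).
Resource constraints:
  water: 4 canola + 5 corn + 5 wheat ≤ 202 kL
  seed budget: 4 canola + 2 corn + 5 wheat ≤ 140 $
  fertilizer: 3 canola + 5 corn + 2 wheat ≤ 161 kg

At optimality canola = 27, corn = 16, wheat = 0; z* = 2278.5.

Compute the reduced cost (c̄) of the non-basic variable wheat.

-2

At the optimum: water uses 188 of 202 (slack = 14); seed budget uses 140 of 140 (binding); fertilizer uses 161 of 161 (binding).
By complementary slackness, y = 0 for the non-binding constraint.
From A_Bᵀ y = c: 4·y_seed budget + 3·y_fertilizer = 51.5; 2·y_seed budget + 5·y_fertilizer = 55.5.
This yields shadow prices y_seed budget = 6.5, y_fertilizer = 8.5.
Reduced cost of wheat: c₃ − yᵀa₃ = 47.5 − (6.5·5 + 8.5·2) = 47.5 − 49.5 = -2.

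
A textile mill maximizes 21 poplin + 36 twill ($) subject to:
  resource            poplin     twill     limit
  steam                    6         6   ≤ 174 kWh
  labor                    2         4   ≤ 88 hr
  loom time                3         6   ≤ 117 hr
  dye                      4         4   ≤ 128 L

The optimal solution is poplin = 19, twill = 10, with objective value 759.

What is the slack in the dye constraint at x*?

dye used = 4·19 + 4·10 = 116; slack = 128 − 116 = 12.

12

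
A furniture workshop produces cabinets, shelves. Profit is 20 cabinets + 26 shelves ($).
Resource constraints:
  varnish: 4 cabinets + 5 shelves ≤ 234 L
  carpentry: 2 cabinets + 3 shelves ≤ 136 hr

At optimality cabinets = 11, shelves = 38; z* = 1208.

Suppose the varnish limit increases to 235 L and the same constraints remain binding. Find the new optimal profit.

1212

At the optimum: varnish uses 234 of 234 (binding); carpentry uses 136 of 136 (binding).
From A_Bᵀ y = c: 4·y_varnish + 2·y_carpentry = 20; 5·y_varnish + 3·y_carpentry = 26.
→ y_varnish = 4 and y_carpentry = 2.
Δz = y_varnish·Δb = 4 × (1) = 4, so new z* = 1208 + 4 = 1212.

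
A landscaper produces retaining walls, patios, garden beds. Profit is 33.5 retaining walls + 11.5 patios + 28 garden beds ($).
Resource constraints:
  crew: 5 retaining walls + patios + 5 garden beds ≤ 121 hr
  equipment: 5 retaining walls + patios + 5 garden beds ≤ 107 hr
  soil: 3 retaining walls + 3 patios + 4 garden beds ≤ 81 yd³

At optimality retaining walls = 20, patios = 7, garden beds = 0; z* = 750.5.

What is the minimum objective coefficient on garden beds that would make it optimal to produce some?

At the optimum: crew uses 107 of 121 (slack = 14); equipment uses 107 of 107 (binding); soil uses 81 of 81 (binding).
Slack constraints have shadow price 0 (complementary slackness).
Dual feasibility on the basic columns requires 5·y_equipment + 3·y_soil = 33.5, 1·y_equipment + 3·y_soil = 11.5.
Solving: y_equipment = 5.5, y_soil = 2.
garden beds enters the basis when its profit ≥ yᵀa₃ = 5.5·5 + 2·4 = 35.5.

35.5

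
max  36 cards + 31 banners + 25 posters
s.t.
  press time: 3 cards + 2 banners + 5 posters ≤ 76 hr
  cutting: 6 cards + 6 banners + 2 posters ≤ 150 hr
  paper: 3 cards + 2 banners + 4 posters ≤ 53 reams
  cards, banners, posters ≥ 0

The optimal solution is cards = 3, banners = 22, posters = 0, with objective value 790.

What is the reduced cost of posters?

-2

Check each constraint at x*: press time 53/76 (slack 23); cutting 150/150 (tight); paper 53/53 (tight).
By complementary slackness, y = 0 for the non-binding constraint.
Dual feasibility on the basic columns requires 6·y_cutting + 3·y_paper = 36, 6·y_cutting + 2·y_paper = 31.
Solving: y_cutting = 3.5, y_paper = 5.
Reduced cost of posters: c₃ − yᵀa₃ = 25 − (3.5·2 + 5·4) = 25 − 27 = -2.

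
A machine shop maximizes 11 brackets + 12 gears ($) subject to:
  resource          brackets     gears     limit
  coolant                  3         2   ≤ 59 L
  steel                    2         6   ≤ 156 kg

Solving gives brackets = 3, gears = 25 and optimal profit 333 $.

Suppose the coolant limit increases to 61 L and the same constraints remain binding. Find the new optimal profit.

Check each constraint at x*: coolant 59/59 (tight); steel 156/156 (tight).
The binding rows give the dual system: 3·y_coolant + 2·y_steel = 11 and 2·y_coolant + 6·y_steel = 12.
Solving: y_coolant = 3, y_steel = 1.
Δz = y_coolant·Δb = 3 × (2) = 6, so new z* = 333 + 6 = 339.

339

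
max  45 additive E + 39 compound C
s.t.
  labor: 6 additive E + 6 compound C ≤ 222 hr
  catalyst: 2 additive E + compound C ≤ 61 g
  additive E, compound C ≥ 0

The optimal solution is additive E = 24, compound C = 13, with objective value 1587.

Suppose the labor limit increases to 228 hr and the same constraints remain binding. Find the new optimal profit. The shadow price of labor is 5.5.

Δb = 6, so new z* = 1587 + (5.5)·(6) = 1587 + 33 = 1620.

1620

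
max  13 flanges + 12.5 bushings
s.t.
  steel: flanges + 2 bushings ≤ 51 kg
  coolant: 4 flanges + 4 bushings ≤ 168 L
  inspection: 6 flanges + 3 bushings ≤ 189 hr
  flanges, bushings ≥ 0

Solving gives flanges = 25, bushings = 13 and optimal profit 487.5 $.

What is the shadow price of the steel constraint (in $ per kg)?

Check each constraint at x*: steel 51/51 (tight); coolant 152/168 (slack 16); inspection 189/189 (tight).
Slack constraints have shadow price 0 (complementary slackness).
Dual feasibility on the basic columns requires 1·y_steel + 6·y_inspection = 13, 2·y_steel + 3·y_inspection = 12.5.
This yields shadow prices y_steel = 4, y_inspection = 1.5.
Shadow price of steel = 4.

4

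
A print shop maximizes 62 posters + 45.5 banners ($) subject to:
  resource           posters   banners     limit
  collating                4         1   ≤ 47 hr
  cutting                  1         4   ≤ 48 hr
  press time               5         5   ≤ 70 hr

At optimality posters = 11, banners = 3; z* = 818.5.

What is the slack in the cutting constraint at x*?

cutting used = 1·11 + 4·3 = 23; slack = 48 − 23 = 25.

25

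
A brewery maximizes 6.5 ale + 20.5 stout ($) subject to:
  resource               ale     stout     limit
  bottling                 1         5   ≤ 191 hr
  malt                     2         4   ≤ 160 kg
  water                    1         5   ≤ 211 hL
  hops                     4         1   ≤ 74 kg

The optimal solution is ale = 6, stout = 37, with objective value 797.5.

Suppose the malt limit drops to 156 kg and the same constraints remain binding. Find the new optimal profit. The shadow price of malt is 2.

Δb = -4, so new z* = 797.5 + (2)·(-4) = 797.5 − 8 = 789.5.

789.5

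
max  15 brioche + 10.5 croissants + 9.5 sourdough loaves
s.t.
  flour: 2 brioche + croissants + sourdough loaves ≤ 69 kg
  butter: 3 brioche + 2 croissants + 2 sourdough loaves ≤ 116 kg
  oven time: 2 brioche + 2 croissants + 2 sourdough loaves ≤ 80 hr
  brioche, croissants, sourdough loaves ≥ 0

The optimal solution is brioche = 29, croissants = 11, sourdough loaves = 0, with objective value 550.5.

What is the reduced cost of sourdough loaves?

Check each constraint at x*: flour 69/69 (tight); butter 109/116 (slack 7); oven time 80/80 (tight).
Since butter is not tight, its dual is 0.
From A_Bᵀ y = c: 2·y_flour + 2·y_oven time = 15; 1·y_flour + 2·y_oven time = 10.5.
→ y_flour = 4.5 and y_oven time = 3.
Reduced cost of sourdough loaves: c₃ − yᵀa₃ = 9.5 − (4.5·1 + 3·2) = 9.5 − 10.5 = -1.

-1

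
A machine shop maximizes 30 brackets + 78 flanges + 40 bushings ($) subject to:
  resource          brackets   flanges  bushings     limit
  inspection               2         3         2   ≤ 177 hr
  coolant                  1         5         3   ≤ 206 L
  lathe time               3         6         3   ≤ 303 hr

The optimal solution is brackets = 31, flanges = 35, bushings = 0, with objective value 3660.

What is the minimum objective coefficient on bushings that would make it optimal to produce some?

Binding: coolant and lathe time. Non-binding: inspection (10 unused).
Slack constraints have shadow price 0 (complementary slackness).
From A_Bᵀ y = c: 1·y_coolant + 3·y_lathe time = 30; 5·y_coolant + 6·y_lathe time = 78.
This yields shadow prices y_coolant = 6, y_lathe time = 8.
bushings enters the basis when its profit ≥ yᵀa₃ = 6·3 + 8·3 = 42.

42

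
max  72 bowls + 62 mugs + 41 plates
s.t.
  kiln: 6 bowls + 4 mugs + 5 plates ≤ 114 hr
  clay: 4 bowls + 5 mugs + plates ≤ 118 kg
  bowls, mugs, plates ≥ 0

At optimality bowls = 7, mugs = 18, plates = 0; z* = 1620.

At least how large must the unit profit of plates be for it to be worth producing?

At the optimum: kiln uses 114 of 114 (binding); clay uses 118 of 118 (binding).
Dual feasibility on the basic columns requires 6·y_kiln + 4·y_clay = 72, 4·y_kiln + 5·y_clay = 62.
This yields shadow prices y_kiln = 8, y_clay = 6.
plates enters the basis when its profit ≥ yᵀa₃ = 8·5 + 6·1 = 46.

46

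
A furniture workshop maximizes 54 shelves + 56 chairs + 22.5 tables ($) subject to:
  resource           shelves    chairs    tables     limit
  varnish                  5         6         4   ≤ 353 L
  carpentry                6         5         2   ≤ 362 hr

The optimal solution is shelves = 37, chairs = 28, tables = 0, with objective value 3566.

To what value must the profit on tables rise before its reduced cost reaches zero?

32

Both varnish and carpentry are binding at x*.
From A_Bᵀ y = c: 5·y_varnish + 6·y_carpentry = 54; 6·y_varnish + 5·y_carpentry = 56.
Solving: y_varnish = 6, y_carpentry = 4.
tables enters the basis when its profit ≥ yᵀa₃ = 6·4 + 4·2 = 32.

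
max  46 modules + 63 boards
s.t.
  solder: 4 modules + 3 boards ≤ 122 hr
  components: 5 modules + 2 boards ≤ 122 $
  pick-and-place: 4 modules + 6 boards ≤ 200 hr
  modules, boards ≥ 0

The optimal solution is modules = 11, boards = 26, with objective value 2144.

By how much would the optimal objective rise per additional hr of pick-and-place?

9.5

At the optimum: solder uses 122 of 122 (binding); components uses 107 of 122 (slack = 15); pick-and-place uses 200 of 200 (binding).
By complementary slackness, y = 0 for the non-binding constraint.
Dual feasibility on the basic columns requires 4·y_solder + 4·y_pick-and-place = 46, 3·y_solder + 6·y_pick-and-place = 63.
Solving: y_solder = 2, y_pick-and-place = 9.5.
Shadow price of pick-and-place = 9.5.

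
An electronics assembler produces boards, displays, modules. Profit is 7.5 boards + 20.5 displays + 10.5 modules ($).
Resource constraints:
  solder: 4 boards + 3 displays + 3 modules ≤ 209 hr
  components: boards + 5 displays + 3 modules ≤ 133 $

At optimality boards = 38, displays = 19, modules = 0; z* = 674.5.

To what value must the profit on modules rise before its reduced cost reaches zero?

At the optimum: solder uses 209 of 209 (binding); components uses 133 of 133 (binding).
Dual feasibility on the basic columns requires 4·y_solder + 1·y_components = 7.5, 3·y_solder + 5·y_components = 20.5.
This yields shadow prices y_solder = 1, y_components = 3.5.
modules enters the basis when its profit ≥ yᵀa₃ = 1·3 + 3.5·3 = 13.5.

13.5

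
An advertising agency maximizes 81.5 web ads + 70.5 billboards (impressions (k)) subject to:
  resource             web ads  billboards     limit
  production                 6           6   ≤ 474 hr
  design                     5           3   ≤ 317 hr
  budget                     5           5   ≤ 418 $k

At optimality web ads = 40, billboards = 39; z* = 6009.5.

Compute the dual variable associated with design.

5.5

Check each constraint at x*: production 474/474 (tight); design 317/317 (tight); budget 395/418 (slack 23).
Since budget is not tight, its dual is 0.
Dual feasibility on the basic columns requires 6·y_production + 5·y_design = 81.5, 6·y_production + 3·y_design = 70.5.
→ y_production = 9 and y_design = 5.5.
Shadow price of design = 5.5.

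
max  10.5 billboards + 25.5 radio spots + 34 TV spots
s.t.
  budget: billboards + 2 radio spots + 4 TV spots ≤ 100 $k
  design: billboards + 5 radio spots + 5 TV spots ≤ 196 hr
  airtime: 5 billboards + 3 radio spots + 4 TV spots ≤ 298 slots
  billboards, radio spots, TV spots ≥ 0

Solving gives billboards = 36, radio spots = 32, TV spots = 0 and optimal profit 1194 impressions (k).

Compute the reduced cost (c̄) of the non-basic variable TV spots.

Binding: budget and design. Non-binding: airtime (22 unused).
Since airtime is not tight, its dual is 0.
The binding rows give the dual system: 1·y_budget + 1·y_design = 10.5 and 2·y_budget + 5·y_design = 25.5.
→ y_budget = 9 and y_design = 1.5.
Reduced cost of TV spots: c₃ − yᵀa₃ = 34 − (9·4 + 1.5·5) = 34 − 43.5 = -9.5.

-9.5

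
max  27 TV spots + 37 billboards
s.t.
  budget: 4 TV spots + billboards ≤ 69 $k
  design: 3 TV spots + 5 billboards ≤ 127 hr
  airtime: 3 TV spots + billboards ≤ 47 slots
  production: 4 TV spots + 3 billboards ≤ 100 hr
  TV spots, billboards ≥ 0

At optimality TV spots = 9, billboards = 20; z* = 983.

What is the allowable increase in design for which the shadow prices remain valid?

9.6

Binding constraints: design, airtime. The basis is B = [[3,5],[3,1]] with det -12.
Per unit increase in design, x* moves by d = (-0.0833, 0.25).
The basis stays optimal until production becomes binding; allowable increase = 9.6 hr.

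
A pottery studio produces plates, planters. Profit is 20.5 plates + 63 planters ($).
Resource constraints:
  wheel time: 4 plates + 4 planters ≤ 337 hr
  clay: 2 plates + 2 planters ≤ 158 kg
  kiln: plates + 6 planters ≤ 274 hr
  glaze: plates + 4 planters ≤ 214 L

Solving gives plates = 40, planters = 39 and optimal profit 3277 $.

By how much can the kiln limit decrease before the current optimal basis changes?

Binding constraints: clay, kiln. The basis is B = [[2,2],[1,6]] with det 10.
Per unit decrease in kiln, x* moves by d = (0.2, -0.2).
The basis stays optimal until planters reaches 0; allowable decrease = 195 hr.

195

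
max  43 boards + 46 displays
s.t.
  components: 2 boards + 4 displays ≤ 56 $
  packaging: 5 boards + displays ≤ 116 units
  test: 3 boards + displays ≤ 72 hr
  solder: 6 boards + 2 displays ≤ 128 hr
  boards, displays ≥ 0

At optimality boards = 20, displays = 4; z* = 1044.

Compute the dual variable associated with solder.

4

Binding: components and solder. Non-binding: packaging (12 unused), test (8 unused).
Since packaging, test are not tight, their duals are 0.
The binding rows give the dual system: 2·y_components + 6·y_solder = 43 and 4·y_components + 2·y_solder = 46.
→ y_components = 9.5 and y_solder = 4.
Shadow price of solder = 4.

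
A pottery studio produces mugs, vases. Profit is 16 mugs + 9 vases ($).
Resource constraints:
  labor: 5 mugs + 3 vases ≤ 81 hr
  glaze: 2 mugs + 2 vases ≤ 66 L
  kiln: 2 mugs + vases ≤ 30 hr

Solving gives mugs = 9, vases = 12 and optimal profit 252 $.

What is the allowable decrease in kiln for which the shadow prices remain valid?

Binding constraints: labor, kiln. The basis is B = [[5,3],[2,1]] with det -1.
Per unit decrease in kiln, x* moves by d = (-3, 5).
The basis stays optimal until mugs reaches 0; allowable decrease = 3 hr.

3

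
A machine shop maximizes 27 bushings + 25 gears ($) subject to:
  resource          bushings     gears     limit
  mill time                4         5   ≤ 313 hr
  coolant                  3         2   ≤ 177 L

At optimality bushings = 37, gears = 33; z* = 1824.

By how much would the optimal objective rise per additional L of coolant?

5

Both mill time and coolant are binding at x*.
From A_Bᵀ y = c: 4·y_mill time + 3·y_coolant = 27; 5·y_mill time + 2·y_coolant = 25.
This yields shadow prices y_mill time = 3, y_coolant = 5.
Shadow price of coolant = 5.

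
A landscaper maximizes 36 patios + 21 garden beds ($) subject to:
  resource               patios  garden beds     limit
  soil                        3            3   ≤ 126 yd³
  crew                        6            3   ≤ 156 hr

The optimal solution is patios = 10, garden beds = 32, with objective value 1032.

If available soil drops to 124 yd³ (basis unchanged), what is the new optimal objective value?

Check each constraint at x*: soil 126/126 (tight); crew 156/156 (tight).
Dual feasibility on the basic columns requires 3·y_soil + 6·y_crew = 36, 3·y_soil + 3·y_crew = 21.
→ y_soil = 2 and y_crew = 5.
Δz = y_soil·Δb = 2 × (-2) = -4, so new z* = 1032 − 4 = 1028.

1028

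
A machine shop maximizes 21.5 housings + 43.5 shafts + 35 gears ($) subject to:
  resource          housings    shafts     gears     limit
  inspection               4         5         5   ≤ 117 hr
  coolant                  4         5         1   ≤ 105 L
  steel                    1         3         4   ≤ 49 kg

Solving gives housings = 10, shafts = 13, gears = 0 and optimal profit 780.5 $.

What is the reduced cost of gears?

-6

Binding: coolant and steel. Non-binding: inspection (12 unused).
By complementary slackness, y = 0 for the non-binding constraint.
Dual feasibility on the basic columns requires 4·y_coolant + 1·y_steel = 21.5, 5·y_coolant + 3·y_steel = 43.5.
Solving: y_coolant = 3, y_steel = 9.5.
Reduced cost of gears: c₃ − yᵀa₃ = 35 − (3·1 + 9.5·4) = 35 − 41 = -6.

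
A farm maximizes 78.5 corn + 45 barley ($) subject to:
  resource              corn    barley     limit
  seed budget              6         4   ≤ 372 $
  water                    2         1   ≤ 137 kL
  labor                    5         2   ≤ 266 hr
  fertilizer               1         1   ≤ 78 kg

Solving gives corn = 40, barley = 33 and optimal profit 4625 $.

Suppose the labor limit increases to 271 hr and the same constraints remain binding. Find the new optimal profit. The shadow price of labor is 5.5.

Δb = 5, so new z* = 4625 + (5.5)·(5) = 4625 + 27.5 = 4652.5.

4652.5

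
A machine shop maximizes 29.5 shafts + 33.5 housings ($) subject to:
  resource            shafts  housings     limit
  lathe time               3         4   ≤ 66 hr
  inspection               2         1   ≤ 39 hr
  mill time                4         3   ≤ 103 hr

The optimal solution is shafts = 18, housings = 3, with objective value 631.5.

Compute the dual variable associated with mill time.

0

Check each constraint at x*: lathe time 66/66 (tight); inspection 39/39 (tight); mill time 81/103 (slack 22).
By complementary slackness, y = 0 for the non-binding constraint.
From A_Bᵀ y = c: 3·y_lathe time + 2·y_inspection = 29.5; 4·y_lathe time + 1·y_inspection = 33.5.
Solving: y_lathe time = 7.5, y_inspection = 3.5.
Shadow price of mill time = 0.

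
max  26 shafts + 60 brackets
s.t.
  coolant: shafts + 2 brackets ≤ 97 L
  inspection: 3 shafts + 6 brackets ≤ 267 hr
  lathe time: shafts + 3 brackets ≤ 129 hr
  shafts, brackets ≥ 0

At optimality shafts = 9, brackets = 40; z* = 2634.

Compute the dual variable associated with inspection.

6

Binding: inspection and lathe time. Non-binding: coolant (8 unused).
Since coolant is not tight, its dual is 0.
The binding rows give the dual system: 3·y_inspection + 1·y_lathe time = 26 and 6·y_inspection + 3·y_lathe time = 60.
→ y_inspection = 6 and y_lathe time = 8.
Shadow price of inspection = 6.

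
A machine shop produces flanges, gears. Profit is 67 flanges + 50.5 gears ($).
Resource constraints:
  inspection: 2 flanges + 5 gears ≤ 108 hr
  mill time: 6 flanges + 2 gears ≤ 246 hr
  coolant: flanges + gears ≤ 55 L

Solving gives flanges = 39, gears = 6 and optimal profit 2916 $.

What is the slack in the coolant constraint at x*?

coolant used = 1·39 + 1·6 = 45; slack = 55 − 45 = 10.

10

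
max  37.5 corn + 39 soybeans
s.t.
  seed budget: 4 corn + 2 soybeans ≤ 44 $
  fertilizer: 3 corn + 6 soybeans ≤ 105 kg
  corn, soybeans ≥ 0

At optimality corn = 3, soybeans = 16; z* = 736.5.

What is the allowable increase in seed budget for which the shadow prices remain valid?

96

Binding constraints: seed budget, fertilizer. The basis is B = [[4,2],[3,6]] with det 18.
Per unit increase in seed budget, x* moves by d = (0.3333, -0.1667).
The basis stays optimal until soybeans reaches 0; allowable increase = 96 $.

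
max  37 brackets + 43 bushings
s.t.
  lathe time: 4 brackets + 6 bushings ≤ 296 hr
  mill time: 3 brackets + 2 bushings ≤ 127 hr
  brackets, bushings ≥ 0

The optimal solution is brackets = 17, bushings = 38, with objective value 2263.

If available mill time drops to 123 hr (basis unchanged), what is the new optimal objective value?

2243

At the optimum: lathe time uses 296 of 296 (binding); mill time uses 127 of 127 (binding).
From A_Bᵀ y = c: 4·y_lathe time + 3·y_mill time = 37; 6·y_lathe time + 2·y_mill time = 43.
→ y_lathe time = 5.5 and y_mill time = 5.
Δz = y_mill time·Δb = 5 × (-4) = -20, so new z* = 2263 − 20 = 2243.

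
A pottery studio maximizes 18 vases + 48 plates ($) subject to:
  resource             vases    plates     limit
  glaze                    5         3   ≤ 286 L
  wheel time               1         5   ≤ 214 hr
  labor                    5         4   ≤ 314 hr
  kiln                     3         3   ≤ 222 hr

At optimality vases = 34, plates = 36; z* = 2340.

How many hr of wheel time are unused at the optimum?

0

wheel time used = 1·34 + 5·36 = 214; slack = 214 − 214 = 0.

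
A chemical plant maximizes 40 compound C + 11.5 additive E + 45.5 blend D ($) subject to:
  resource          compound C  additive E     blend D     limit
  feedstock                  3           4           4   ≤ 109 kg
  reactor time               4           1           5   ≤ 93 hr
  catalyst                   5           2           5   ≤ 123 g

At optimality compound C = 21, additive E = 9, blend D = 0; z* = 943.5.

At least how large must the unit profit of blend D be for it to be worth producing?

47.5

Binding: reactor time and catalyst. Non-binding: feedstock (10 unused).
Since feedstock is not tight, its dual is 0.
From A_Bᵀ y = c: 4·y_reactor time + 5·y_catalyst = 40; 1·y_reactor time + 2·y_catalyst = 11.5.
This yields shadow prices y_reactor time = 7.5, y_catalyst = 2.
blend D enters the basis when its profit ≥ yᵀa₃ = 7.5·5 + 2·5 = 47.5.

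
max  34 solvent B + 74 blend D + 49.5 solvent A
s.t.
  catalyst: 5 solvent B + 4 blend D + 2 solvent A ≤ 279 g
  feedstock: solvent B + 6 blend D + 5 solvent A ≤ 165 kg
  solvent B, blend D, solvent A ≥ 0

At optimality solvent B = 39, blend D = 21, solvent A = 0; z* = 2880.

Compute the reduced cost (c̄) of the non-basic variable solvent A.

At the optimum: catalyst uses 279 of 279 (binding); feedstock uses 165 of 165 (binding).
The binding rows give the dual system: 5·y_catalyst + 1·y_feedstock = 34 and 4·y_catalyst + 6·y_feedstock = 74.
Solving: y_catalyst = 5, y_feedstock = 9.
Reduced cost of solvent A: c₃ − yᵀa₃ = 49.5 − (5·2 + 9·5) = 49.5 − 55 = -5.5.

-5.5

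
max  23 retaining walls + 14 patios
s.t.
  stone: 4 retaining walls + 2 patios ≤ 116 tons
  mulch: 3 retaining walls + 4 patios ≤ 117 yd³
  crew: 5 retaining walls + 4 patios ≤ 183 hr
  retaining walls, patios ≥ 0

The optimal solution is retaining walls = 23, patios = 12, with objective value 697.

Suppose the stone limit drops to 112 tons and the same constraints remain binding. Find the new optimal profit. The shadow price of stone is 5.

Δb = -4, so new z* = 697 + (5)·(-4) = 697 − 20 = 677.

677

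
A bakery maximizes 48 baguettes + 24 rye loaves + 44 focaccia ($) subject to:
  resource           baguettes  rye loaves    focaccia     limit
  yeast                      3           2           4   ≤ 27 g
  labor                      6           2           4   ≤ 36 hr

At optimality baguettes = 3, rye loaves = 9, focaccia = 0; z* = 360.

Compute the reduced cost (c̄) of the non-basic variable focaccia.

Check each constraint at x*: yeast 27/27 (tight); labor 36/36 (tight).
The binding rows give the dual system: 3·y_yeast + 6·y_labor = 48 and 2·y_yeast + 2·y_labor = 24.
Solving: y_yeast = 8, y_labor = 4.
Reduced cost of focaccia: c₃ − yᵀa₃ = 44 − (8·4 + 4·4) = 44 − 48 = -4.

-4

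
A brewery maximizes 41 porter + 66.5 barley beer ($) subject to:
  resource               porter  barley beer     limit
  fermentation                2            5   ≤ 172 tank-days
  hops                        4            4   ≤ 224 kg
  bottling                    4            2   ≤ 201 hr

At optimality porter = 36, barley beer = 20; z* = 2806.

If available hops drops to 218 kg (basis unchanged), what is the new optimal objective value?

Binding: fermentation and hops. Non-binding: bottling (17 unused).
Slack constraints have shadow price 0 (complementary slackness).
From A_Bᵀ y = c: 2·y_fermentation + 4·y_hops = 41; 5·y_fermentation + 4·y_hops = 66.5.
→ y_fermentation = 8.5 and y_hops = 6.
Δz = y_hops·Δb = 6 × (-6) = -36, so new z* = 2806 − 36 = 2770.

2770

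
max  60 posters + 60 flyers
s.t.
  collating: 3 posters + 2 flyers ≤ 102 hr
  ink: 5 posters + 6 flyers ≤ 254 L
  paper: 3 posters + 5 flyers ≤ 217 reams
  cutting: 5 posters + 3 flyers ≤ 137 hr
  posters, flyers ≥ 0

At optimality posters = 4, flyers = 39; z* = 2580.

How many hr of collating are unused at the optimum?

collating used = 3·4 + 2·39 = 90; slack = 102 − 90 = 12.

12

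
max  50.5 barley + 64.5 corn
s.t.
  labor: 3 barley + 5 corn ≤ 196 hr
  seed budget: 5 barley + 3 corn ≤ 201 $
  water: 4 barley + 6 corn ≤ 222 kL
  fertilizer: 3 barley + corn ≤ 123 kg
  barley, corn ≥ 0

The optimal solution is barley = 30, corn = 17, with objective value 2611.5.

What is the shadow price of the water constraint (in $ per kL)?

9.5

Binding: seed budget and water. Non-binding: labor (21 unused), fertilizer (16 unused).
Slack constraints have shadow price 0 (complementary slackness).
From A_Bᵀ y = c: 5·y_seed budget + 4·y_water = 50.5; 3·y_seed budget + 6·y_water = 64.5.
→ y_seed budget = 2.5 and y_water = 9.5.
Shadow price of water = 9.5.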